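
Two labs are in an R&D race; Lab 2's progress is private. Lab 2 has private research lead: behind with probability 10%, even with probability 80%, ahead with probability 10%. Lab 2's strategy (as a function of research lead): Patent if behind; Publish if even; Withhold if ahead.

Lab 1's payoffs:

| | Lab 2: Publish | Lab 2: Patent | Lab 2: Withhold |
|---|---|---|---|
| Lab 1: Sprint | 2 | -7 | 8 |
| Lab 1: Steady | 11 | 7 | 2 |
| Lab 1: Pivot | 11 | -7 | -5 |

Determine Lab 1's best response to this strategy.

Steady

E[Sprint] = 0.1·(-7) + 0.8·(2) + 0.1·(8) = 1.7
E[Steady] = 0.1·(7) + 0.8·(11) + 0.1·(2) = 9.7
E[Pivot] = 0.1·(-7) + 0.8·(11) + 0.1·(-5) = 7.6
Best response: Steady (9.7 is the largest).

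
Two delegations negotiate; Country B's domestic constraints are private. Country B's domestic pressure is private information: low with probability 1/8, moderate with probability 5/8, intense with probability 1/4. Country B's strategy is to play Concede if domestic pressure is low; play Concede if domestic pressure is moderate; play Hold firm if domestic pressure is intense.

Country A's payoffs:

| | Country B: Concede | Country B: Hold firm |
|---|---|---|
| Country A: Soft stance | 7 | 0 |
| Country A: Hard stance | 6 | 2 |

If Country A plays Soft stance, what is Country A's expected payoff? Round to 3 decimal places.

E[Soft stance] = 1/8·7 + 5/8·7 + 1/4·0 = 7/8 + 35/8 + 0 = 21/4

5.250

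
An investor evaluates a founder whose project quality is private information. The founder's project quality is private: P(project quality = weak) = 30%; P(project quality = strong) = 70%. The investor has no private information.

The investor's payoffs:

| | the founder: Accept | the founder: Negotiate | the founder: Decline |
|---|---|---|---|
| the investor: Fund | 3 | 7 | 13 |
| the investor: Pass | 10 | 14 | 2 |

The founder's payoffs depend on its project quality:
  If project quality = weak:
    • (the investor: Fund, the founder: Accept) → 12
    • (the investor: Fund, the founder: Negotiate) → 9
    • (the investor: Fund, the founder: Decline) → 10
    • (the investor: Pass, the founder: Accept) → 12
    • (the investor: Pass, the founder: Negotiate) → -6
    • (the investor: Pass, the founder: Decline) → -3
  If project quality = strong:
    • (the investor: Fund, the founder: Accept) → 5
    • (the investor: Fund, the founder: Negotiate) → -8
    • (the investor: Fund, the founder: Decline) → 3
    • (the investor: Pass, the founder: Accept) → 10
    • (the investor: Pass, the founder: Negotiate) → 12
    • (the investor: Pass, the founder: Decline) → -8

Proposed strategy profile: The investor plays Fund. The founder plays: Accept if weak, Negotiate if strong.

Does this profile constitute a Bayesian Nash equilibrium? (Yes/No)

No

A profile is a BNE iff every type of every player is best-responding given beliefs about the other side.
The investor plays Fund: E[Fund] = 0.3·(3) + 0.7·(7) = 5.8; E[Pass] = 12.8. Not best-responding. ✗
The founder (project quality weak), facing Fund: Accept gives 12, Negotiate gives 9, Decline gives 10. Proposed Accept is best. ✓
The founder (project quality strong), facing Fund: Accept gives 5, Negotiate gives -8, Decline gives 3. Proposed Negotiate is not best — profitable deviation exists. ✗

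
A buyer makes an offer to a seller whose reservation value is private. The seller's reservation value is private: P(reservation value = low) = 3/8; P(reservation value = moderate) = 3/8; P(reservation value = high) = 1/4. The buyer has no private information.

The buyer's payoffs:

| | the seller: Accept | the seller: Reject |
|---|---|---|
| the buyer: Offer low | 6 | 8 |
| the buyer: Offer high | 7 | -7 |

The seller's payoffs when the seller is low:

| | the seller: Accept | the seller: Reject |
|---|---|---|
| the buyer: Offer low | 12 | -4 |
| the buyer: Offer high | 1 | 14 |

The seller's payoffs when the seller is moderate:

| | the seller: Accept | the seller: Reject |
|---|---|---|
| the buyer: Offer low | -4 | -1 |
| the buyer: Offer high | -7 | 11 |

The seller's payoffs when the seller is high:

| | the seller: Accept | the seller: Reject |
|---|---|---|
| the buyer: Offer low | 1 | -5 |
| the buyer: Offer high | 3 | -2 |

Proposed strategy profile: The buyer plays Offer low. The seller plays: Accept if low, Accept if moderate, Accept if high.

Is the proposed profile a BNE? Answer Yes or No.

No

The buyer plays Offer low: E[Offer low] = 3/8·(6) + 3/8·(6) + 1/4·(6) = 6; E[Offer high] = 7. Not best-responding. ✗
The seller (reservation value low), facing Offer low: Accept gives 12, Reject gives -4. Proposed Accept is best. ✓
The seller (reservation value moderate), facing Offer low: Accept gives -4, Reject gives -1. Proposed Accept is not best — profitable deviation exists. ✗
The seller (reservation value high), facing Offer low: Accept gives 1, Reject gives -5. Proposed Accept is best. ✓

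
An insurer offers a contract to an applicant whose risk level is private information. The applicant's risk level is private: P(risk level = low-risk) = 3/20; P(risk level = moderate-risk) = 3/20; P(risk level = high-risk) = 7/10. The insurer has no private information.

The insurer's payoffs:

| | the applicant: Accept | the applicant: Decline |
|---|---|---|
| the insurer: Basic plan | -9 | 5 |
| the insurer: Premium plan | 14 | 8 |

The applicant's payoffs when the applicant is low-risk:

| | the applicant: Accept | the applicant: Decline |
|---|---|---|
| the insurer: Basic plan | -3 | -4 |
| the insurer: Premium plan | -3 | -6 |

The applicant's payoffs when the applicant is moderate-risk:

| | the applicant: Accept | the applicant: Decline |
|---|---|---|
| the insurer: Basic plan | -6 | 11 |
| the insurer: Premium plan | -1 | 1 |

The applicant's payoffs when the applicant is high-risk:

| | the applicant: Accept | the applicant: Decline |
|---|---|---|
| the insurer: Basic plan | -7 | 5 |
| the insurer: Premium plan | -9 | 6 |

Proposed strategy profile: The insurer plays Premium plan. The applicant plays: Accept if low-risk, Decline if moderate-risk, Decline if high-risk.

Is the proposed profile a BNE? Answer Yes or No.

Yes

A profile is a BNE iff every type of every player is best-responding given beliefs about the other side.
The insurer plays Premium plan: E[Premium plan] = 3/20·(14) + 3/20·(8) + 7/10·(8) = 89/10; E[Basic plan] = 29/10. Best-responding. ✓
The applicant (risk level low-risk), facing Premium plan: Accept gives -3, Decline gives -6. Proposed Accept is best. ✓
The applicant (risk level moderate-risk), facing Premium plan: Accept gives -1, Decline gives 1. Proposed Decline is best. ✓
The applicant (risk level high-risk), facing Premium plan: Accept gives -9, Decline gives 6. Proposed Decline is best. ✓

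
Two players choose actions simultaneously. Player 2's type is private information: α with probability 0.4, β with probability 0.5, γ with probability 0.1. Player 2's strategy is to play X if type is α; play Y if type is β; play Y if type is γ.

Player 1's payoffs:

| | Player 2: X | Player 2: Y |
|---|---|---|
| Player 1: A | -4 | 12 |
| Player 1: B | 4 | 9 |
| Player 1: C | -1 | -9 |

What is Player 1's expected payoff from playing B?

7

Take the expectation over Player 2's type, weighting each type's action by its prior probability.
E[B] = 0.4·4 + 0.5·9 + 0.1·9 = 1.6 + 4.5 + 0.9 = 7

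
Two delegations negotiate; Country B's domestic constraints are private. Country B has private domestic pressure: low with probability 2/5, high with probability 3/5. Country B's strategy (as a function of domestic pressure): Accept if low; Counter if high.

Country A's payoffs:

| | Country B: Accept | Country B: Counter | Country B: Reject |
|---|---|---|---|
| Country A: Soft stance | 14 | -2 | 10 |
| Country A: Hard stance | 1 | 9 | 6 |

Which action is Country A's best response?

Hard stance

E[Soft stance] = 2/5·(14) + 3/5·(-2) = 22/5
E[Hard stance] = 2/5·(1) + 3/5·(9) = 29/5
Best response: Hard stance (29/5 is the largest).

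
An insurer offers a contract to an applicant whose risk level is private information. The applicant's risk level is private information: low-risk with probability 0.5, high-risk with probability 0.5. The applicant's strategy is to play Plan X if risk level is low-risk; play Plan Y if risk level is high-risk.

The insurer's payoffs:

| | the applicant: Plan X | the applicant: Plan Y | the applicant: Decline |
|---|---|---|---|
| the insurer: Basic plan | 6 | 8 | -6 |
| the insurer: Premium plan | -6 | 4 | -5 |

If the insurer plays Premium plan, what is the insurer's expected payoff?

E[Premium plan] = 0.5·(-6) + 0.5·4 = (-3) + 2 = -1

-1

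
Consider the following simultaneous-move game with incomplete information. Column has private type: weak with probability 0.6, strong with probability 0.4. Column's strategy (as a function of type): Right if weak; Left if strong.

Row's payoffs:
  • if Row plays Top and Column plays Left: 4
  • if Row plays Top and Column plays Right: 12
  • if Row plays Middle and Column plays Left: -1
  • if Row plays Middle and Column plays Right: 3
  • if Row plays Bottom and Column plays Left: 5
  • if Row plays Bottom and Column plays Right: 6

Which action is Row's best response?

Top

Compute Row's expected payoff for each action, taking the expectation over Column's type.
E[Top] = 0.6·(12) + 0.4·(4) = 8.8
E[Middle] = 0.6·(3) + 0.4·(-1) = 1.4
E[Bottom] = 0.6·(6) + 0.4·(5) = 5.6
Best response: Top (8.8 is the largest).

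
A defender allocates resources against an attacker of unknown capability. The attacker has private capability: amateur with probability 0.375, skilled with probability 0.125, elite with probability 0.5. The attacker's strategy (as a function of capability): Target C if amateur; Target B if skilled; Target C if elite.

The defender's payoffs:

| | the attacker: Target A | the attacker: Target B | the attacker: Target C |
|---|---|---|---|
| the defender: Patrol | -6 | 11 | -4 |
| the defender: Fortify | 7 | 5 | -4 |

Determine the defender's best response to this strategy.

Compute the defender's expected payoff for each action, taking the expectation over the attacker's type.
E[Patrol] = 0.375·(-4) + 0.125·(11) + 0.5·(-4) = -2.125
E[Fortify] = 0.375·(-4) + 0.125·(5) + 0.5·(-4) = -2.875
Best response: Patrol (-2.125 is the largest).

Patrol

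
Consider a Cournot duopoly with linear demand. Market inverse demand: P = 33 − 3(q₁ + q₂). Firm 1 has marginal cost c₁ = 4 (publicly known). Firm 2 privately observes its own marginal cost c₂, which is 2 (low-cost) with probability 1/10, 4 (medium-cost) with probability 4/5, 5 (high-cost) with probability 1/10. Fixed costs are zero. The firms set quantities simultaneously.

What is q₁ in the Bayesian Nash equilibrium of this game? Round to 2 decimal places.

Type-c best response for Firm 2: q₂(c) = (33 − c)/6 − q₁/2.
Firm 1 maximizes expected profit; its first-order condition is 33 − 6q₁ − 3E[q₂] − 4 = 0.
Substituting E[q₂] and solving: E[c₂] = 3.9, so q₁ = (33 − 2·4 + 3.9)/9 = 3.21111.

3.21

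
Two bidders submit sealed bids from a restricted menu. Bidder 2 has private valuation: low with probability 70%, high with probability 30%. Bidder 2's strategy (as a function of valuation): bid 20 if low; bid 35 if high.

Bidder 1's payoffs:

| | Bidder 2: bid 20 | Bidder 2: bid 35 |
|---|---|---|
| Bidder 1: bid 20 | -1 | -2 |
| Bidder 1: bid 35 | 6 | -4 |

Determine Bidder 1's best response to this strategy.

Compute Bidder 1's expected payoff for each action, taking the expectation over Bidder 2's type.
E[bid 20] = 0.7·(-1) + 0.3·(-2) = -1.3
E[bid 35] = 0.7·(6) + 0.3·(-4) = 3
Best response: bid 35 (3 is the largest).

bid 35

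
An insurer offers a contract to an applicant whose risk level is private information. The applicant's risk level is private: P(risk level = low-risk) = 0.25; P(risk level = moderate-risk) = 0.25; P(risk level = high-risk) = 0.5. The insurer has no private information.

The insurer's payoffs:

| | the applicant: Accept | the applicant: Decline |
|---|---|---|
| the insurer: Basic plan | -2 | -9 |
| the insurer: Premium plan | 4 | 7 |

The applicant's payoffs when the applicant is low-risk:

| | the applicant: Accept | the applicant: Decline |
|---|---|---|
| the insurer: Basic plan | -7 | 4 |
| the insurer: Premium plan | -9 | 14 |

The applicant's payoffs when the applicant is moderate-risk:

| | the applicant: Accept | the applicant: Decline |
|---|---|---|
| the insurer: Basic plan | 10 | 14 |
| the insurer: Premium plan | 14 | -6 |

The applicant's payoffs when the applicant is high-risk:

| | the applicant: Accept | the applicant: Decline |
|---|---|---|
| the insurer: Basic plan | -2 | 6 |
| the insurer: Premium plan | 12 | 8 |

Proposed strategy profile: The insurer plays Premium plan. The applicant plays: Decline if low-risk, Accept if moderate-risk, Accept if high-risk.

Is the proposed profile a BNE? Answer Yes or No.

Yes

The insurer plays Premium plan: E[Premium plan] = 0.25·(7) + 0.25·(4) + 0.5·(4) = 4.75; E[Basic plan] = -3.75. Best-responding. ✓
The applicant (risk level low-risk), facing Premium plan: Accept gives -9, Decline gives 14. Proposed Decline is best. ✓
The applicant (risk level moderate-risk), facing Premium plan: Accept gives 14, Decline gives -6. Proposed Accept is best. ✓
The applicant (risk level high-risk), facing Premium plan: Accept gives 12, Decline gives 8. Proposed Accept is best. ✓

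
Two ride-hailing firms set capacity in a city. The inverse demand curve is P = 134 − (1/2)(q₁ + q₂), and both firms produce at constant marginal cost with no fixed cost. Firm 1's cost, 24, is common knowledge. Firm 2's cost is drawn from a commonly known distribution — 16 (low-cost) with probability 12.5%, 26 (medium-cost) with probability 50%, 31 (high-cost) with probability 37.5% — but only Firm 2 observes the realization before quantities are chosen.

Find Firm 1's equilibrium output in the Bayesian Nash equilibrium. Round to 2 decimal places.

Type-c best response for Firm 2: q₂(c) = (134 − c) − q₁/2.
Firm 1 maximizes expected profit; its first-order condition is 134 − q₁ − (1/2)E[q₂] − 24 = 0.
Substituting E[q₂] and solving: E[c₂] = 26.625, so q₁ = (134 − 2·24 + 26.625)/(3/2) = 75.0833.

75.08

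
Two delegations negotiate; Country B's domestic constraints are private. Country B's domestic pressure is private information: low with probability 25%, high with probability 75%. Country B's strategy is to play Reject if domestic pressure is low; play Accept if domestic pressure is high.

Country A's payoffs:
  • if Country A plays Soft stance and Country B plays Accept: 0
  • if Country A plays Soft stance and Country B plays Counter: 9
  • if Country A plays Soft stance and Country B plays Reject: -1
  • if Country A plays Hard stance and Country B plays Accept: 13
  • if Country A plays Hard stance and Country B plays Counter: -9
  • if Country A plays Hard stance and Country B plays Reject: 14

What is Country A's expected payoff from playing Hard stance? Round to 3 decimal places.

13.250

Take the expectation over Country B's domestic pressure, weighting each type's action by its prior probability.
E[Hard stance] = 0.25·14 + 0.75·13 = 3.5 + 9.75 = 13.25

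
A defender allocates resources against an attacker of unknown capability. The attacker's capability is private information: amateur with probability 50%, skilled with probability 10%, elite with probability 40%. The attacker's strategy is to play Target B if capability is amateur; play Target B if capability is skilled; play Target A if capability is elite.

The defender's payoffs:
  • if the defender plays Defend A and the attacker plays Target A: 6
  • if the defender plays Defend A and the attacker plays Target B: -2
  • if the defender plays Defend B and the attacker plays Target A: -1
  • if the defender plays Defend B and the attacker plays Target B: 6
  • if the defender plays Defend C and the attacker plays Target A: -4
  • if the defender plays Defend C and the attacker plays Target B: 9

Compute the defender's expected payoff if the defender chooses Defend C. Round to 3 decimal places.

E[Defend C] = 0.5·9 + 0.1·9 + 0.4·(-4) = 4.5 + 0.9 + (-1.6) = 3.8

3.800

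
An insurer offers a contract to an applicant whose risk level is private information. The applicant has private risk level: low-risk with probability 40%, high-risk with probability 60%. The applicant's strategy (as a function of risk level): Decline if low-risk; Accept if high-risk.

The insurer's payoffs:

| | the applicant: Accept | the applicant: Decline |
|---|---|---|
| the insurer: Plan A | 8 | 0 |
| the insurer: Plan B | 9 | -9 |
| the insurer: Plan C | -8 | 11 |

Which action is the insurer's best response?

Compute the insurer's expected payoff for each action, taking the expectation over the applicant's type.
E[Plan A] = 0.4·(0) + 0.6·(8) = 4.8
E[Plan B] = 0.4·(-9) + 0.6·(9) = 1.8
E[Plan C] = 0.4·(11) + 0.6·(-8) = -0.4
Best response: Plan A (4.8 is the largest).

Plan A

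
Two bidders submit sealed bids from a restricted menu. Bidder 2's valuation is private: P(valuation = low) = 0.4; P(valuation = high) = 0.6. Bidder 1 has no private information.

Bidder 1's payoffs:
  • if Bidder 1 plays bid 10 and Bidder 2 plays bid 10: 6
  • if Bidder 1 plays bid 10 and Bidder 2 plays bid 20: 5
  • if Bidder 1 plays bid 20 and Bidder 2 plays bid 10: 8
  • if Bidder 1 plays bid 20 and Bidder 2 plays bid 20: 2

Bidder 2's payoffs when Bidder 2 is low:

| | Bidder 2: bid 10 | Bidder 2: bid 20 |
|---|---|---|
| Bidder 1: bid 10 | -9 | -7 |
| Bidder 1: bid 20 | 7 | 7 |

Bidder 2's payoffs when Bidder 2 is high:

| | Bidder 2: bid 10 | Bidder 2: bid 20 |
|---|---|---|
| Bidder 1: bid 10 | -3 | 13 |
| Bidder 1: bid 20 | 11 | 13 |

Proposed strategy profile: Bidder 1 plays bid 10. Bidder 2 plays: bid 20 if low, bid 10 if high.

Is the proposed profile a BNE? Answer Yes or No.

No

Bidder 1 plays bid 10: E[bid 10] = 0.4·(5) + 0.6·(6) = 5.6; E[bid 20] = 5.6. Best-responding. ✓
Bidder 2 (valuation low), facing bid 10: bid 10 gives -9, bid 20 gives -7. Proposed bid 20 is best. ✓
Bidder 2 (valuation high), facing bid 10: bid 10 gives -3, bid 20 gives 13. Proposed bid 10 is not best — profitable deviation exists. ✗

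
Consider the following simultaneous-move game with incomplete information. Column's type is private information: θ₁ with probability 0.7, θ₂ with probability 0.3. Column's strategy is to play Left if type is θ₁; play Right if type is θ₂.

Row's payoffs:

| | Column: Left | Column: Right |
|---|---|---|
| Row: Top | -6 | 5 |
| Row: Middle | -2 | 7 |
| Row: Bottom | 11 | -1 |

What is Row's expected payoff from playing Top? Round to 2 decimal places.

-2.70

E[Top] = 0.7·(-6) + 0.3·5 = (-4.2) + 1.5 = -2.7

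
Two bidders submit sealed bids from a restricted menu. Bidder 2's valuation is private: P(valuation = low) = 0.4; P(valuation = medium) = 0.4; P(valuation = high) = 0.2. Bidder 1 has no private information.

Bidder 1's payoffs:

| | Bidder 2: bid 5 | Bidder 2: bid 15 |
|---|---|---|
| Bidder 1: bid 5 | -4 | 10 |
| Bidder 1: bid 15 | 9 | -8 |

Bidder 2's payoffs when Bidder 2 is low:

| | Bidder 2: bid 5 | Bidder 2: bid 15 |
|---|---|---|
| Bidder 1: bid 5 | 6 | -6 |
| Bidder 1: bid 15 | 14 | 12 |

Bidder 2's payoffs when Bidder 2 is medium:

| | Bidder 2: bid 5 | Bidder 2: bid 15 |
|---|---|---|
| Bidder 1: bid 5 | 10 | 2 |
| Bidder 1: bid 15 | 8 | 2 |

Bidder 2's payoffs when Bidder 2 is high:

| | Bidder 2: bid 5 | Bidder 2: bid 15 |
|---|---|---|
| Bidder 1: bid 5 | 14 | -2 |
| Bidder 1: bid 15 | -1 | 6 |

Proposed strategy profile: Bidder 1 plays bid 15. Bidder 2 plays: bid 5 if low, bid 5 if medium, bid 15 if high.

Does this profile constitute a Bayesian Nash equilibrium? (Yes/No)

Bidder 1 plays bid 15: E[bid 15] = 0.4·(9) + 0.4·(9) + 0.2·(-8) = 5.6; E[bid 5] = -1.2. Best-responding. ✓
Bidder 2 (valuation low), facing bid 15: bid 5 gives 14, bid 15 gives 12. Proposed bid 5 is best. ✓
Bidder 2 (valuation medium), facing bid 15: bid 5 gives 8, bid 15 gives 2. Proposed bid 5 is best. ✓
Bidder 2 (valuation high), facing bid 15: bid 5 gives -1, bid 15 gives 6. Proposed bid 15 is best. ✓

Yes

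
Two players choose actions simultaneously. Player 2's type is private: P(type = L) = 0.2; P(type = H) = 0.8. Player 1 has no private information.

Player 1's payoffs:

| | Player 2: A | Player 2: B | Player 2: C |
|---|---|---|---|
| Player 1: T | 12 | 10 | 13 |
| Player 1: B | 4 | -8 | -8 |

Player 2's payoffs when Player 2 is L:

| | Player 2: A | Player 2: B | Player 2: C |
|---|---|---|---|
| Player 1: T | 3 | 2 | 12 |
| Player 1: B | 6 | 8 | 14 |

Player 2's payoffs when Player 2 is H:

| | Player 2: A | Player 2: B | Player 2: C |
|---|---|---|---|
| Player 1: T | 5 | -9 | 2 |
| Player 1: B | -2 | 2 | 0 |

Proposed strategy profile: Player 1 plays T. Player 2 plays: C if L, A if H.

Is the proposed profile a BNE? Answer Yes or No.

Player 1 plays T: E[T] = 0.2·(13) + 0.8·(12) = 12.2; E[B] = 1.6. Best-responding. ✓
Player 2 (type L), facing T: A gives 3, B gives 2, C gives 12. Proposed C is best. ✓
Player 2 (type H), facing T: A gives 5, B gives -9, C gives 2. Proposed A is best. ✓

Yes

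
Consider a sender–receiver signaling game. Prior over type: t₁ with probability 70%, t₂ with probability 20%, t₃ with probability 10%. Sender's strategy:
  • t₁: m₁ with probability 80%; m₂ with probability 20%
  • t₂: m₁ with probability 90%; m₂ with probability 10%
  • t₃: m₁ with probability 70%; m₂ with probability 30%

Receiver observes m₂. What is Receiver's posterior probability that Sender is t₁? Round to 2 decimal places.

Apply Bayes' rule using the sender's strategy as the likelihood.
P(m₂) = 0.7·0.2 + 0.2·0.1 + 0.1·0.3 = 0.19
P(t₁ | m₂) = (0.7·0.2) / 0.19 = 0.14 / 0.19 = 0.736842

0.74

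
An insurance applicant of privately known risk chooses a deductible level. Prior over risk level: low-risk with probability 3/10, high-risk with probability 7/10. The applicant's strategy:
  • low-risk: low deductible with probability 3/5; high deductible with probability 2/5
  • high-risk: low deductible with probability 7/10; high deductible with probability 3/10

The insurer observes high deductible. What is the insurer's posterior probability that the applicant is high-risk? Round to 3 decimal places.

P(high deductible) = (3/10)·(2/5) + (7/10)·(3/10) = 33/100
P(high-risk | high deductible) = ((7/10)·(3/10)) / (33/100) = (21/100) / (33/100) = 7/11

0.636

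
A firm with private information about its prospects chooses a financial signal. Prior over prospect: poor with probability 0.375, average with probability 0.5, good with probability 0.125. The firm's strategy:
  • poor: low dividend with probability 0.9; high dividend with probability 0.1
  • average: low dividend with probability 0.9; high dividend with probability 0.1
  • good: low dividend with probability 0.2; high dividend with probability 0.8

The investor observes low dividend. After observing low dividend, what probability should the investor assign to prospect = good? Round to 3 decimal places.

0.031

P(low dividend) = 0.375·0.9 + 0.5·0.9 + 0.125·0.2 = 0.8125
P(good | low dividend) = (0.125·0.2) / 0.8125 = 0.025 / 0.8125 = 0.0307692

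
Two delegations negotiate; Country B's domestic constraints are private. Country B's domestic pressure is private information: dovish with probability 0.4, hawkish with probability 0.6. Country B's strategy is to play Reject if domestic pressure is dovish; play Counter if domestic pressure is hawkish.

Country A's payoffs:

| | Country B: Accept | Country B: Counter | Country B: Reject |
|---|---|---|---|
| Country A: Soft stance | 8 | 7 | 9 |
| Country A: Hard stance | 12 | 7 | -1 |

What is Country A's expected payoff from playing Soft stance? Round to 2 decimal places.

7.80

Take the expectation over Country B's domestic pressure, weighting each type's action by its prior probability.
E[Soft stance] = 0.4·9 + 0.6·7 = 3.6 + 4.2 = 7.8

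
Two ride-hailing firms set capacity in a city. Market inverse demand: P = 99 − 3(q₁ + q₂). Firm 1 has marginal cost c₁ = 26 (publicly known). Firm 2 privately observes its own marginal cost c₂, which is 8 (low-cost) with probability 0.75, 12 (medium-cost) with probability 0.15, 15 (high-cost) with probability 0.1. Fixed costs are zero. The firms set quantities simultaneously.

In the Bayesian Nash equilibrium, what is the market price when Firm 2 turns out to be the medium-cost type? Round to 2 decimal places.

Each type of Firm 2 best-responds to q₁; Firm 1 best-responds to the expected q₂ over Firm 2's types.
Firm 2 with cost c maximizes (99 − 3(q₁+q₂) − c)·q₂, giving q₂(c) = (99 − c − 3q₁)/6.
E[c₂] = 0.75·8 + 0.15·12 + 0.1·15 = 9.3
Firm 1's FOC against E[q₂] yields q₁ = (99 − 2·26 + E[c₂])/9 = (99 − 52 + 9.3)/9 = 6.25556.
q₂(medium-cost) = 11.3722, so P = 99 − 3·(6.25556 + 11.3722) = 46.1167.

46.12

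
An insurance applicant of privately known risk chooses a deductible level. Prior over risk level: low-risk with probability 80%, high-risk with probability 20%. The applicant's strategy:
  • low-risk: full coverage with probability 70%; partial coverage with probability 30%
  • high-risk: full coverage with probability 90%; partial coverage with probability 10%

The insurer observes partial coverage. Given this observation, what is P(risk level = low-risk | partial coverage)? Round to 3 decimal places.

0.923

P(partial coverage) = 0.8·0.3 + 0.2·0.1 = 0.26
P(low-risk | partial coverage) = (0.8·0.3) / 0.26 = 0.24 / 0.26 = 0.923077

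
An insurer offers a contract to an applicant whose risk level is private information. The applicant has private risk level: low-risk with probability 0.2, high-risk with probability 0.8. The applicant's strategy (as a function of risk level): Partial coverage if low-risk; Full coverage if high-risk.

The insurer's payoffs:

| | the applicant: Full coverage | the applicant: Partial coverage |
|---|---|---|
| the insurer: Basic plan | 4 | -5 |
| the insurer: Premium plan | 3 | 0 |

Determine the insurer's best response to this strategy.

E[Basic plan] = 0.2·(-5) + 0.8·(4) = 2.2
E[Premium plan] = 0.2·(0) + 0.8·(3) = 2.4
Best response: Premium plan (2.4 is the largest).

Premium plan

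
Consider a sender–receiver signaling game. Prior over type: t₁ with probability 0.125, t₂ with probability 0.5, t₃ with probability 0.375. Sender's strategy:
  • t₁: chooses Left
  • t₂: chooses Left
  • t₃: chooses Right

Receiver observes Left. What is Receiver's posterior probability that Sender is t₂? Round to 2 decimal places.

Apply Bayes' rule using the sender's strategy as the likelihood.
P(Left) = 0.125·1 + 0.5·1 + 0.375·0 = 0.625
P(t₂ | Left) = (0.5·1) / 0.625 = 0.5 / 0.625 = 0.8

0.80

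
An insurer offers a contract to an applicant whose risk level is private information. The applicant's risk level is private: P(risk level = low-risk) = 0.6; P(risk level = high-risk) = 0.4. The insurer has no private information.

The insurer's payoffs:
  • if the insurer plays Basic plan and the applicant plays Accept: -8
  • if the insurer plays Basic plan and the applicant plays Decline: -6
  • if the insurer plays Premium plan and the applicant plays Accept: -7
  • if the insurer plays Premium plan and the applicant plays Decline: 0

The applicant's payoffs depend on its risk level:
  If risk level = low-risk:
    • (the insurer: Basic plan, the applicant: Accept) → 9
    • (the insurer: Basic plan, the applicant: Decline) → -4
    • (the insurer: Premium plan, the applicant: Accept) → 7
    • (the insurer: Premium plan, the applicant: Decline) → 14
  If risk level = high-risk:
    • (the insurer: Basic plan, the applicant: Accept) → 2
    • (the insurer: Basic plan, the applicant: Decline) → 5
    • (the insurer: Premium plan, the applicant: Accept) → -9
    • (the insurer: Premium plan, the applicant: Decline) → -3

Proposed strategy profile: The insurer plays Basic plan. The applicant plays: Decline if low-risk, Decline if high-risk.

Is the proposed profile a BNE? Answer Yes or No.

No

A profile is a BNE iff every type of every player is best-responding given beliefs about the other side.
The insurer plays Basic plan: E[Basic plan] = 0.6·(-6) + 0.4·(-6) = -6; E[Premium plan] = 0. Not best-responding. ✗
The applicant (risk level low-risk), facing Basic plan: Accept gives 9, Decline gives -4. Proposed Decline is not best — profitable deviation exists. ✗
The applicant (risk level high-risk), facing Basic plan: Accept gives 2, Decline gives 5. Proposed Decline is best. ✓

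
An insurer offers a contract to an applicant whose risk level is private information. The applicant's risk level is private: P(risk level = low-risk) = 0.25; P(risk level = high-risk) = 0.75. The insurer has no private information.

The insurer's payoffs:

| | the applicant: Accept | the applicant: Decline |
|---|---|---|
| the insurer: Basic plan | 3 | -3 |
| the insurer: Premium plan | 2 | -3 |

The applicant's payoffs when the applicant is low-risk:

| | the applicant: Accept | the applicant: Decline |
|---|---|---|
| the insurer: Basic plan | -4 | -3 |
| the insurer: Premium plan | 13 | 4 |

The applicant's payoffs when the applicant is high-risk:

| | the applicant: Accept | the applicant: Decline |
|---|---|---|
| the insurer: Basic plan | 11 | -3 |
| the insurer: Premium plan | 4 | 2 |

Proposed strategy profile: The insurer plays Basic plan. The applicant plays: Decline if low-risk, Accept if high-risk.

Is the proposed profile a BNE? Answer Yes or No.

The insurer plays Basic plan: E[Basic plan] = 0.25·(-3) + 0.75·(3) = 1.5; E[Premium plan] = 0.75. Best-responding. ✓
The applicant (risk level low-risk), facing Basic plan: Accept gives -4, Decline gives -3. Proposed Decline is best. ✓
The applicant (risk level high-risk), facing Basic plan: Accept gives 11, Decline gives -3. Proposed Accept is best. ✓

Yes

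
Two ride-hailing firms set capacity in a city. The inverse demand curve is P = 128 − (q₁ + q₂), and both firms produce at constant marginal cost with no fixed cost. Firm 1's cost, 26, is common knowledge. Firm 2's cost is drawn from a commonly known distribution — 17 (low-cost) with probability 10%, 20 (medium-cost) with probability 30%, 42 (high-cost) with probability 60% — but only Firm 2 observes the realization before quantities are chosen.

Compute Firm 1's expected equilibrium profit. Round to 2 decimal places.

Firm 2 with cost c maximizes (128 − (q₁+q₂) − c)·q₂, giving q₂(c) = (128 − c − q₁)/2.
E[c₂] = 0.1·17 + 0.3·20 + 0.6·42 = 32.9
Firm 1's FOC against E[q₂] yields q₁ = (128 − 2·26 + E[c₂])/3 = (128 − 52 + 32.9)/3 = 36.3.
E[P] = 128 − (q₁ + E[q₂]) = 62.3; Firm 1's expected profit = (E[P] − 26)·q₁ = (62.3 − 26)·36.3 = 1317.69.

1317.69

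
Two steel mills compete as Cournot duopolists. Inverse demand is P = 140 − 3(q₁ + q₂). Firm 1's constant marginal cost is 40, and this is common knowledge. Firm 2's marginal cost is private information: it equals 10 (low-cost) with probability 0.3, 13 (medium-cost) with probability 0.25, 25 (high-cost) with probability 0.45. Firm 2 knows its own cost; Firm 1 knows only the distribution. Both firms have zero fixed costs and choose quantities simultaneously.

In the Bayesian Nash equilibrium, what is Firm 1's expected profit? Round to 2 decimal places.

Type-c best response for Firm 2: q₂(c) = (140 − c)/6 − q₁/2.
Firm 1 maximizes expected profit; its first-order condition is 140 − 6q₁ − 3E[q₂] − 40 = 0.
Substituting E[q₂] and solving: E[c₂] = 17.5, so q₁ = (140 − 2·40 + 17.5)/9 = 8.61111.
E[P] = 140 − 3·(q₁ + E[q₂]) = 65.8333; Firm 1's expected profit = (E[P] − 40)·q₁ = (65.8333 − 40)·8.61111 = 222.454.

222.45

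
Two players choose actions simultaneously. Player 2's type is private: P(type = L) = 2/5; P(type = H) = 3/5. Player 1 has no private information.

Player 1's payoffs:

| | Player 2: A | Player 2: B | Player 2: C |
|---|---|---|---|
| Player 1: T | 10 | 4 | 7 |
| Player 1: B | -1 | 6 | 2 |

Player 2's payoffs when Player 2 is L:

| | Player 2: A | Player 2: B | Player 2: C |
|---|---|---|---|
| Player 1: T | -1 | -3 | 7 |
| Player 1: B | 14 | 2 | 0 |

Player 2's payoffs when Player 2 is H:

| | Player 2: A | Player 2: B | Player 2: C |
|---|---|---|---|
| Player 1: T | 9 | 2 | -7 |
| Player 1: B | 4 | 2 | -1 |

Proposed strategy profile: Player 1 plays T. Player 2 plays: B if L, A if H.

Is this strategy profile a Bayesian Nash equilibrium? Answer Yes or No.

Player 1 plays T: E[T] = 2/5·(4) + 3/5·(10) = 38/5; E[B] = 9/5. Best-responding. ✓
Player 2 (type L), facing T: A gives -1, B gives -3, C gives 7. Proposed B is not best — profitable deviation exists. ✗
Player 2 (type H), facing T: A gives 9, B gives 2, C gives -7. Proposed A is best. ✓

No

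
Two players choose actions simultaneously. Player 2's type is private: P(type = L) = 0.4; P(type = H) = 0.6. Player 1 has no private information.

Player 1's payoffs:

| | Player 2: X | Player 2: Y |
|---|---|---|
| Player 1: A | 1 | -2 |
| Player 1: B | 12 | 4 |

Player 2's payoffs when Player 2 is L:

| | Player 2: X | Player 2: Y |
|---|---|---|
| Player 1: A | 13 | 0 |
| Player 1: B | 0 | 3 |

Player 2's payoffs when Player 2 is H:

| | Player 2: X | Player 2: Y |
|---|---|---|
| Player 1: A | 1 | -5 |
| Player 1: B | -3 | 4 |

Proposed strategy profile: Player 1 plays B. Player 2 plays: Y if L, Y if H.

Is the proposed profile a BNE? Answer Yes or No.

Yes

Player 1 plays B: E[B] = 0.4·(4) + 0.6·(4) = 4; E[A] = -2. Best-responding. ✓
Player 2 (type L), facing B: X gives 0, Y gives 3. Proposed Y is best. ✓
Player 2 (type H), facing B: X gives -3, Y gives 4. Proposed Y is best. ✓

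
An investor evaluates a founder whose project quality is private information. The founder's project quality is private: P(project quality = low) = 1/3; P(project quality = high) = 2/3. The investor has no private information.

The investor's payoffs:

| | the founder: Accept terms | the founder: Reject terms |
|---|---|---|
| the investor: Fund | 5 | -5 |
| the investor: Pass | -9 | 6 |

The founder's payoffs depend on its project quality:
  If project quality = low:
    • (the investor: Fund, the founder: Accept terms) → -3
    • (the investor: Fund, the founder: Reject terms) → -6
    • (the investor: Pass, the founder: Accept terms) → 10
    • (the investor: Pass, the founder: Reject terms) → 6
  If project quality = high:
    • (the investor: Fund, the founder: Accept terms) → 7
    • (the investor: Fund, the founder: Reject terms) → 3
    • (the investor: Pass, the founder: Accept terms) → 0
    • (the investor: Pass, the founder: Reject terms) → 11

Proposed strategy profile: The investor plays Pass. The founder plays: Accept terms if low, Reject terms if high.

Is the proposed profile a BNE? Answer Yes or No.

Yes

The investor plays Pass: E[Pass] = 1/3·(-9) + 2/3·(6) = 1; E[Fund] = -5/3. Best-responding. ✓
The founder (project quality low), facing Pass: Accept terms gives 10, Reject terms gives 6. Proposed Accept terms is best. ✓
The founder (project quality high), facing Pass: Accept terms gives 0, Reject terms gives 11. Proposed Reject terms is best. ✓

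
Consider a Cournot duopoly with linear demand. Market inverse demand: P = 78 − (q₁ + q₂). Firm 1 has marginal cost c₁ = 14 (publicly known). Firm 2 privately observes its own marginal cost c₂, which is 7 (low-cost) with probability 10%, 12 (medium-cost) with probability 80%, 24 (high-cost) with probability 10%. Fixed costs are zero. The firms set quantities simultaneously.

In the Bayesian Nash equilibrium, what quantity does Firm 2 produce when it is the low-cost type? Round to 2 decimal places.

25.05

Type-c best response for Firm 2: q₂(c) = (78 − c)/2 − q₁/2.
Firm 1 maximizes expected profit; its first-order condition is 78 − 2q₁ − E[q₂] − 14 = 0.
Substituting E[q₂] and solving: E[c₂] = 12.7, so q₁ = (78 − 2·14 + 12.7)/3 = 20.9.
q₂(low-cost) = (78 − 7 − 20.9)/2 = 25.05.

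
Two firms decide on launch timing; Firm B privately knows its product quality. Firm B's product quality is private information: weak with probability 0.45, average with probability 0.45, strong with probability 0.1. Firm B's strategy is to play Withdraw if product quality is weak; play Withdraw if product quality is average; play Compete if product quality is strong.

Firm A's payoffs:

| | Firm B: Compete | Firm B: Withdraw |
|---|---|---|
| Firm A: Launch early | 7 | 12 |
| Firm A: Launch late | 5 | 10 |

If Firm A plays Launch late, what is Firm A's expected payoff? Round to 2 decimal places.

9.50

E[Launch late] = 0.45·10 + 0.45·10 + 0.1·5 = 4.5 + 4.5 + 0.5 = 9.5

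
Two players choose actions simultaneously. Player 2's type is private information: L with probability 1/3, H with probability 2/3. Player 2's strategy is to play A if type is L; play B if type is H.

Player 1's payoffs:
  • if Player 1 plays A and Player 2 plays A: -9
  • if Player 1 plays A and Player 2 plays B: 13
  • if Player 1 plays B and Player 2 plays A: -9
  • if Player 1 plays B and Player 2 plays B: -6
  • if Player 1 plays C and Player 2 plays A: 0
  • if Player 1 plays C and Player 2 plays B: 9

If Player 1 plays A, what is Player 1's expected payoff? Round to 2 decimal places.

Take the expectation over Player 2's type, weighting each type's action by its prior probability.
E[A] = 1/3·(-9) + 2/3·13 = (-3) + 26/3 = 17/3

5.67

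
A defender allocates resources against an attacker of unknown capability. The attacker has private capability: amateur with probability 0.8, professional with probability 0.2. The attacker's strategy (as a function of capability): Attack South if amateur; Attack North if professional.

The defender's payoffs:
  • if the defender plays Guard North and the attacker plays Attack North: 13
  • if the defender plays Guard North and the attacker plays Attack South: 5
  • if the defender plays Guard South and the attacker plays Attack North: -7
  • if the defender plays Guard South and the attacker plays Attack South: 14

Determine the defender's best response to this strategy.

Guard South

E[Guard North] = 0.8·(5) + 0.2·(13) = 6.6
E[Guard South] = 0.8·(14) + 0.2·(-7) = 9.8
Best response: Guard South (9.8 is the largest).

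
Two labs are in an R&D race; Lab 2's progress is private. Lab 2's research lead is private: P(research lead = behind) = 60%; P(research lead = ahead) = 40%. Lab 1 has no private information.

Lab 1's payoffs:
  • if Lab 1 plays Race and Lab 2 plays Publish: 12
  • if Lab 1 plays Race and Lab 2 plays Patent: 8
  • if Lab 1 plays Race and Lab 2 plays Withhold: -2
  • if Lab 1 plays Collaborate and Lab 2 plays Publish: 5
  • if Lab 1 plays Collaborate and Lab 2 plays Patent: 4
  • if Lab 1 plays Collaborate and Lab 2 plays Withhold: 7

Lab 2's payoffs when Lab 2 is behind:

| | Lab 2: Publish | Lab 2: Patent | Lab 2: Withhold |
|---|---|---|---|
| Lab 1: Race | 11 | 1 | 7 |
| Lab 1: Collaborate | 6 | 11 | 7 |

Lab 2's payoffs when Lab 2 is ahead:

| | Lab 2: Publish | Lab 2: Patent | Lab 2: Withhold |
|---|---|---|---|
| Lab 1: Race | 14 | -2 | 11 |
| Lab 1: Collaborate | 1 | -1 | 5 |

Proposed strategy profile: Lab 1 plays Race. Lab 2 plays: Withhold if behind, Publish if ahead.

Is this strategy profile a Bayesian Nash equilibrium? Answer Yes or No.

A profile is a BNE iff every type of every player is best-responding given beliefs about the other side.
Lab 1 plays Race: E[Race] = 0.6·(-2) + 0.4·(12) = 3.6; E[Collaborate] = 6.2. Not best-responding. ✗
Lab 2 (research lead behind), facing Race: Publish gives 11, Patent gives 1, Withhold gives 7. Proposed Withhold is not best — profitable deviation exists. ✗
Lab 2 (research lead ahead), facing Race: Publish gives 14, Patent gives -2, Withhold gives 11. Proposed Publish is best. ✓

No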